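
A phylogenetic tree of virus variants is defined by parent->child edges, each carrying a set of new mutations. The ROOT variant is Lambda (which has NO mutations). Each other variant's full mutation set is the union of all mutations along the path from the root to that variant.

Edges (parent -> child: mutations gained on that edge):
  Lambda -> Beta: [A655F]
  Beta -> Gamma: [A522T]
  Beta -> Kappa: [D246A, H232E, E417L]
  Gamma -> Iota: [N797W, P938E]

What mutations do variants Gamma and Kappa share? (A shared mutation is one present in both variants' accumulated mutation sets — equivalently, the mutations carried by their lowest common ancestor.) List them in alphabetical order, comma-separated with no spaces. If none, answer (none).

Answer: A655F

Derivation:
Accumulating mutations along path to Gamma:
  At Lambda: gained [] -> total []
  At Beta: gained ['A655F'] -> total ['A655F']
  At Gamma: gained ['A522T'] -> total ['A522T', 'A655F']
Mutations(Gamma) = ['A522T', 'A655F']
Accumulating mutations along path to Kappa:
  At Lambda: gained [] -> total []
  At Beta: gained ['A655F'] -> total ['A655F']
  At Kappa: gained ['D246A', 'H232E', 'E417L'] -> total ['A655F', 'D246A', 'E417L', 'H232E']
Mutations(Kappa) = ['A655F', 'D246A', 'E417L', 'H232E']
Intersection: ['A522T', 'A655F'] ∩ ['A655F', 'D246A', 'E417L', 'H232E'] = ['A655F']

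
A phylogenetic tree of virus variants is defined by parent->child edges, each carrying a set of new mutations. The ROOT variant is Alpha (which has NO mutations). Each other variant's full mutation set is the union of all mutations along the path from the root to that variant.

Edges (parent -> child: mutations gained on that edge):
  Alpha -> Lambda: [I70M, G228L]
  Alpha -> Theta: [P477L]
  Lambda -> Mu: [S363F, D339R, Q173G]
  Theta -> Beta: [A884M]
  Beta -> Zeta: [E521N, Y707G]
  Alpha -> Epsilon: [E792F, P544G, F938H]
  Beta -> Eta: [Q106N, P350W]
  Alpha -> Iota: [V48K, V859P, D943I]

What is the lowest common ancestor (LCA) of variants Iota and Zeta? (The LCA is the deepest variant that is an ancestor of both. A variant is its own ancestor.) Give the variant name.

Answer: Alpha

Derivation:
Path from root to Iota: Alpha -> Iota
  ancestors of Iota: {Alpha, Iota}
Path from root to Zeta: Alpha -> Theta -> Beta -> Zeta
  ancestors of Zeta: {Alpha, Theta, Beta, Zeta}
Common ancestors: {Alpha}
Walk up from Zeta: Zeta (not in ancestors of Iota), Beta (not in ancestors of Iota), Theta (not in ancestors of Iota), Alpha (in ancestors of Iota)
Deepest common ancestor (LCA) = Alpha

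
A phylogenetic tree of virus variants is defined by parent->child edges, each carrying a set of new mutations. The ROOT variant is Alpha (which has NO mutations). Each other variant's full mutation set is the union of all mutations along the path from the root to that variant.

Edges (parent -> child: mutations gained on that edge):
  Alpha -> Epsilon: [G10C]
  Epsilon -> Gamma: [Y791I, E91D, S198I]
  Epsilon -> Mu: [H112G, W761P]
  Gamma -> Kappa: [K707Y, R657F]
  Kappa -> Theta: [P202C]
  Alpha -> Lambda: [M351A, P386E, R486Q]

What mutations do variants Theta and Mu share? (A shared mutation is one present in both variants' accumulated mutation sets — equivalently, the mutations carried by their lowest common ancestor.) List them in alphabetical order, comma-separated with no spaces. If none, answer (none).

Answer: G10C

Derivation:
Accumulating mutations along path to Theta:
  At Alpha: gained [] -> total []
  At Epsilon: gained ['G10C'] -> total ['G10C']
  At Gamma: gained ['Y791I', 'E91D', 'S198I'] -> total ['E91D', 'G10C', 'S198I', 'Y791I']
  At Kappa: gained ['K707Y', 'R657F'] -> total ['E91D', 'G10C', 'K707Y', 'R657F', 'S198I', 'Y791I']
  At Theta: gained ['P202C'] -> total ['E91D', 'G10C', 'K707Y', 'P202C', 'R657F', 'S198I', 'Y791I']
Mutations(Theta) = ['E91D', 'G10C', 'K707Y', 'P202C', 'R657F', 'S198I', 'Y791I']
Accumulating mutations along path to Mu:
  At Alpha: gained [] -> total []
  At Epsilon: gained ['G10C'] -> total ['G10C']
  At Mu: gained ['H112G', 'W761P'] -> total ['G10C', 'H112G', 'W761P']
Mutations(Mu) = ['G10C', 'H112G', 'W761P']
Intersection: ['E91D', 'G10C', 'K707Y', 'P202C', 'R657F', 'S198I', 'Y791I'] ∩ ['G10C', 'H112G', 'W761P'] = ['G10C']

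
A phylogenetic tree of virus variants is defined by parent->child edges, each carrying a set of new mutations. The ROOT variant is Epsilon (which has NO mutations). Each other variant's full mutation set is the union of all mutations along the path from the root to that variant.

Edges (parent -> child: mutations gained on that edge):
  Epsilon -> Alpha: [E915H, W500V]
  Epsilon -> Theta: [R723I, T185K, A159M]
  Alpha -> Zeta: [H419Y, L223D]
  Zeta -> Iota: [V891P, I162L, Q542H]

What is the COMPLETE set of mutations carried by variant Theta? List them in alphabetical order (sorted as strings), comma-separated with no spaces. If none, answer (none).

At Epsilon: gained [] -> total []
At Theta: gained ['R723I', 'T185K', 'A159M'] -> total ['A159M', 'R723I', 'T185K']

Answer: A159M,R723I,T185K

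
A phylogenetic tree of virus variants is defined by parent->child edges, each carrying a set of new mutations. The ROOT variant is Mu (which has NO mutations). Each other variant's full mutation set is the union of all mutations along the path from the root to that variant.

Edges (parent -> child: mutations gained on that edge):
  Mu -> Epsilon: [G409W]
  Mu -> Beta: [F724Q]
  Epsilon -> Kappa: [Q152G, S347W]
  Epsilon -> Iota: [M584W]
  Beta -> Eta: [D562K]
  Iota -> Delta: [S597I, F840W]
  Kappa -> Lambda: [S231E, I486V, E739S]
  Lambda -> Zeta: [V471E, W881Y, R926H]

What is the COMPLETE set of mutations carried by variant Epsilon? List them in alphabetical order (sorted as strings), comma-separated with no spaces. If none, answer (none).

At Mu: gained [] -> total []
At Epsilon: gained ['G409W'] -> total ['G409W']

Answer: G409W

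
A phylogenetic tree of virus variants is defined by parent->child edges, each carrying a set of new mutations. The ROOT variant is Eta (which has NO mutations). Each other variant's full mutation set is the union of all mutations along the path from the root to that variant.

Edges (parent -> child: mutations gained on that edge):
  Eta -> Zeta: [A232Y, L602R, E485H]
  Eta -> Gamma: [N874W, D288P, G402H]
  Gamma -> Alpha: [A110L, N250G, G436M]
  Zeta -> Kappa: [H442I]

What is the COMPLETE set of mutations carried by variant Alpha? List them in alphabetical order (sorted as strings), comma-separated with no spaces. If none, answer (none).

At Eta: gained [] -> total []
At Gamma: gained ['N874W', 'D288P', 'G402H'] -> total ['D288P', 'G402H', 'N874W']
At Alpha: gained ['A110L', 'N250G', 'G436M'] -> total ['A110L', 'D288P', 'G402H', 'G436M', 'N250G', 'N874W']

Answer: A110L,D288P,G402H,G436M,N250G,N874W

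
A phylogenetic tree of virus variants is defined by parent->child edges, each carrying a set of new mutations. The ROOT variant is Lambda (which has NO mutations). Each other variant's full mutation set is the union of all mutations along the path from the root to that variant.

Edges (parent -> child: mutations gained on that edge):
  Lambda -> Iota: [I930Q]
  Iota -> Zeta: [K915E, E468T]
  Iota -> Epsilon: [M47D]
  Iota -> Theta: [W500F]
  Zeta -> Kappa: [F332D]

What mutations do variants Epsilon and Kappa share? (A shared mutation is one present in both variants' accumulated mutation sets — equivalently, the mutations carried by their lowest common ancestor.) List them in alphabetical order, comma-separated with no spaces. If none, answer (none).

Answer: I930Q

Derivation:
Accumulating mutations along path to Epsilon:
  At Lambda: gained [] -> total []
  At Iota: gained ['I930Q'] -> total ['I930Q']
  At Epsilon: gained ['M47D'] -> total ['I930Q', 'M47D']
Mutations(Epsilon) = ['I930Q', 'M47D']
Accumulating mutations along path to Kappa:
  At Lambda: gained [] -> total []
  At Iota: gained ['I930Q'] -> total ['I930Q']
  At Zeta: gained ['K915E', 'E468T'] -> total ['E468T', 'I930Q', 'K915E']
  At Kappa: gained ['F332D'] -> total ['E468T', 'F332D', 'I930Q', 'K915E']
Mutations(Kappa) = ['E468T', 'F332D', 'I930Q', 'K915E']
Intersection: ['I930Q', 'M47D'] ∩ ['E468T', 'F332D', 'I930Q', 'K915E'] = ['I930Q']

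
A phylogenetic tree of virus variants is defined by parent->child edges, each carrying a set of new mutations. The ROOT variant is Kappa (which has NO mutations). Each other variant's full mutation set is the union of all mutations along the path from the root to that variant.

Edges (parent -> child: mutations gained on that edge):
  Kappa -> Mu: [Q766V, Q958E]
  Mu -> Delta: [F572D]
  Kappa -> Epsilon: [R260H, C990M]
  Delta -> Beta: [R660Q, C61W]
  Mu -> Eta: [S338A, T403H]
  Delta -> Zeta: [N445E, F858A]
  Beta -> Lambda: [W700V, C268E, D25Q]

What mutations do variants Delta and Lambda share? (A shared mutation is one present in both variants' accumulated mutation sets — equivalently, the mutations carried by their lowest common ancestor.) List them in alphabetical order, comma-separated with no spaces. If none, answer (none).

Answer: F572D,Q766V,Q958E

Derivation:
Accumulating mutations along path to Delta:
  At Kappa: gained [] -> total []
  At Mu: gained ['Q766V', 'Q958E'] -> total ['Q766V', 'Q958E']
  At Delta: gained ['F572D'] -> total ['F572D', 'Q766V', 'Q958E']
Mutations(Delta) = ['F572D', 'Q766V', 'Q958E']
Accumulating mutations along path to Lambda:
  At Kappa: gained [] -> total []
  At Mu: gained ['Q766V', 'Q958E'] -> total ['Q766V', 'Q958E']
  At Delta: gained ['F572D'] -> total ['F572D', 'Q766V', 'Q958E']
  At Beta: gained ['R660Q', 'C61W'] -> total ['C61W', 'F572D', 'Q766V', 'Q958E', 'R660Q']
  At Lambda: gained ['W700V', 'C268E', 'D25Q'] -> total ['C268E', 'C61W', 'D25Q', 'F572D', 'Q766V', 'Q958E', 'R660Q', 'W700V']
Mutations(Lambda) = ['C268E', 'C61W', 'D25Q', 'F572D', 'Q766V', 'Q958E', 'R660Q', 'W700V']
Intersection: ['F572D', 'Q766V', 'Q958E'] ∩ ['C268E', 'C61W', 'D25Q', 'F572D', 'Q766V', 'Q958E', 'R660Q', 'W700V'] = ['F572D', 'Q766V', 'Q958E']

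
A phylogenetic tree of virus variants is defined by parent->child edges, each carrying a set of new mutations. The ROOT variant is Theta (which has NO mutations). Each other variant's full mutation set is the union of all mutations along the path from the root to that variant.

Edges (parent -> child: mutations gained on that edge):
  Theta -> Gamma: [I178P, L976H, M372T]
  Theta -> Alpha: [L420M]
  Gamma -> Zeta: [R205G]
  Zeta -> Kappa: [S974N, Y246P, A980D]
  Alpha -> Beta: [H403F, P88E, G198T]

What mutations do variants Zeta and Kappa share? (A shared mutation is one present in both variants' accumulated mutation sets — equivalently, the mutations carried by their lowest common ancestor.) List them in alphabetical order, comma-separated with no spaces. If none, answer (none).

Accumulating mutations along path to Zeta:
  At Theta: gained [] -> total []
  At Gamma: gained ['I178P', 'L976H', 'M372T'] -> total ['I178P', 'L976H', 'M372T']
  At Zeta: gained ['R205G'] -> total ['I178P', 'L976H', 'M372T', 'R205G']
Mutations(Zeta) = ['I178P', 'L976H', 'M372T', 'R205G']
Accumulating mutations along path to Kappa:
  At Theta: gained [] -> total []
  At Gamma: gained ['I178P', 'L976H', 'M372T'] -> total ['I178P', 'L976H', 'M372T']
  At Zeta: gained ['R205G'] -> total ['I178P', 'L976H', 'M372T', 'R205G']
  At Kappa: gained ['S974N', 'Y246P', 'A980D'] -> total ['A980D', 'I178P', 'L976H', 'M372T', 'R205G', 'S974N', 'Y246P']
Mutations(Kappa) = ['A980D', 'I178P', 'L976H', 'M372T', 'R205G', 'S974N', 'Y246P']
Intersection: ['I178P', 'L976H', 'M372T', 'R205G'] ∩ ['A980D', 'I178P', 'L976H', 'M372T', 'R205G', 'S974N', 'Y246P'] = ['I178P', 'L976H', 'M372T', 'R205G']

Answer: I178P,L976H,M372T,R205G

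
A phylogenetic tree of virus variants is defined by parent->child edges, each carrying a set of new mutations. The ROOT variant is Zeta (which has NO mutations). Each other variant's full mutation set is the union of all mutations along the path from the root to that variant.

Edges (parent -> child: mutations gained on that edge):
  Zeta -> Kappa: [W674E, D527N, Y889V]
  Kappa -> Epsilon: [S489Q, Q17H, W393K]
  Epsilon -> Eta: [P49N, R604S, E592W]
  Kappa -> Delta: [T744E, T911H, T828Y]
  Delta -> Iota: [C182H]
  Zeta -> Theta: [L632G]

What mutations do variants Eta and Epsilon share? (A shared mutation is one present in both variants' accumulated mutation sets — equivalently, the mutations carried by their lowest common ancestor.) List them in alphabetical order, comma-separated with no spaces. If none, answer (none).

Answer: D527N,Q17H,S489Q,W393K,W674E,Y889V

Derivation:
Accumulating mutations along path to Eta:
  At Zeta: gained [] -> total []
  At Kappa: gained ['W674E', 'D527N', 'Y889V'] -> total ['D527N', 'W674E', 'Y889V']
  At Epsilon: gained ['S489Q', 'Q17H', 'W393K'] -> total ['D527N', 'Q17H', 'S489Q', 'W393K', 'W674E', 'Y889V']
  At Eta: gained ['P49N', 'R604S', 'E592W'] -> total ['D527N', 'E592W', 'P49N', 'Q17H', 'R604S', 'S489Q', 'W393K', 'W674E', 'Y889V']
Mutations(Eta) = ['D527N', 'E592W', 'P49N', 'Q17H', 'R604S', 'S489Q', 'W393K', 'W674E', 'Y889V']
Accumulating mutations along path to Epsilon:
  At Zeta: gained [] -> total []
  At Kappa: gained ['W674E', 'D527N', 'Y889V'] -> total ['D527N', 'W674E', 'Y889V']
  At Epsilon: gained ['S489Q', 'Q17H', 'W393K'] -> total ['D527N', 'Q17H', 'S489Q', 'W393K', 'W674E', 'Y889V']
Mutations(Epsilon) = ['D527N', 'Q17H', 'S489Q', 'W393K', 'W674E', 'Y889V']
Intersection: ['D527N', 'E592W', 'P49N', 'Q17H', 'R604S', 'S489Q', 'W393K', 'W674E', 'Y889V'] ∩ ['D527N', 'Q17H', 'S489Q', 'W393K', 'W674E', 'Y889V'] = ['D527N', 'Q17H', 'S489Q', 'W393K', 'W674E', 'Y889V']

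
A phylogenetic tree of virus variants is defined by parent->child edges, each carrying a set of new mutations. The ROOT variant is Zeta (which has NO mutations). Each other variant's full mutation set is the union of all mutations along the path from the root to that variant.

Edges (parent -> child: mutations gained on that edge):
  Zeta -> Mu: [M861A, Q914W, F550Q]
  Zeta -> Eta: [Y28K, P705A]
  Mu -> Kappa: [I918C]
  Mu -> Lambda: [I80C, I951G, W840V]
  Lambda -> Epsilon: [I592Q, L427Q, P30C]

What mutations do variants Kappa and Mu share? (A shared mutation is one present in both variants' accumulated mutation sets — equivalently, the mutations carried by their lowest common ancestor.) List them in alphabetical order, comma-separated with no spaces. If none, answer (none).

Accumulating mutations along path to Kappa:
  At Zeta: gained [] -> total []
  At Mu: gained ['M861A', 'Q914W', 'F550Q'] -> total ['F550Q', 'M861A', 'Q914W']
  At Kappa: gained ['I918C'] -> total ['F550Q', 'I918C', 'M861A', 'Q914W']
Mutations(Kappa) = ['F550Q', 'I918C', 'M861A', 'Q914W']
Accumulating mutations along path to Mu:
  At Zeta: gained [] -> total []
  At Mu: gained ['M861A', 'Q914W', 'F550Q'] -> total ['F550Q', 'M861A', 'Q914W']
Mutations(Mu) = ['F550Q', 'M861A', 'Q914W']
Intersection: ['F550Q', 'I918C', 'M861A', 'Q914W'] ∩ ['F550Q', 'M861A', 'Q914W'] = ['F550Q', 'M861A', 'Q914W']

Answer: F550Q,M861A,Q914W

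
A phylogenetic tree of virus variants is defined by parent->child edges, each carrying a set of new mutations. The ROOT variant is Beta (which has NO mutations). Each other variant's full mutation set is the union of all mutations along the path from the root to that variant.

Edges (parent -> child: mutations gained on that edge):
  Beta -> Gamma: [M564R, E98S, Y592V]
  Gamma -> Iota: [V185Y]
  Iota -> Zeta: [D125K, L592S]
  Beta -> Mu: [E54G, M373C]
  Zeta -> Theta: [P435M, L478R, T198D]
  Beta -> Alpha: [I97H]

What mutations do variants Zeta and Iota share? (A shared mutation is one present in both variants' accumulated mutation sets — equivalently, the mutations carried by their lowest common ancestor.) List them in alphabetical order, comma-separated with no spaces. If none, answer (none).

Accumulating mutations along path to Zeta:
  At Beta: gained [] -> total []
  At Gamma: gained ['M564R', 'E98S', 'Y592V'] -> total ['E98S', 'M564R', 'Y592V']
  At Iota: gained ['V185Y'] -> total ['E98S', 'M564R', 'V185Y', 'Y592V']
  At Zeta: gained ['D125K', 'L592S'] -> total ['D125K', 'E98S', 'L592S', 'M564R', 'V185Y', 'Y592V']
Mutations(Zeta) = ['D125K', 'E98S', 'L592S', 'M564R', 'V185Y', 'Y592V']
Accumulating mutations along path to Iota:
  At Beta: gained [] -> total []
  At Gamma: gained ['M564R', 'E98S', 'Y592V'] -> total ['E98S', 'M564R', 'Y592V']
  At Iota: gained ['V185Y'] -> total ['E98S', 'M564R', 'V185Y', 'Y592V']
Mutations(Iota) = ['E98S', 'M564R', 'V185Y', 'Y592V']
Intersection: ['D125K', 'E98S', 'L592S', 'M564R', 'V185Y', 'Y592V'] ∩ ['E98S', 'M564R', 'V185Y', 'Y592V'] = ['E98S', 'M564R', 'V185Y', 'Y592V']

Answer: E98S,M564R,V185Y,Y592V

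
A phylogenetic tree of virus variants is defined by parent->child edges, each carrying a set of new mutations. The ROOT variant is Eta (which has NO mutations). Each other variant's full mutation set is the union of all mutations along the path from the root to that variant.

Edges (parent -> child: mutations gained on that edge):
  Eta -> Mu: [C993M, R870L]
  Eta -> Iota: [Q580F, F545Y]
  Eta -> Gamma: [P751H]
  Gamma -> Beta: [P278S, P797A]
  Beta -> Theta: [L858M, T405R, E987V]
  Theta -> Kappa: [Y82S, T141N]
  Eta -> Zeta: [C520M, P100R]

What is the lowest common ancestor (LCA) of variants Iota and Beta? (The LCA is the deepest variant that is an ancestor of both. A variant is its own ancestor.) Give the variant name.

Answer: Eta

Derivation:
Path from root to Iota: Eta -> Iota
  ancestors of Iota: {Eta, Iota}
Path from root to Beta: Eta -> Gamma -> Beta
  ancestors of Beta: {Eta, Gamma, Beta}
Common ancestors: {Eta}
Walk up from Beta: Beta (not in ancestors of Iota), Gamma (not in ancestors of Iota), Eta (in ancestors of Iota)
Deepest common ancestor (LCA) = Eta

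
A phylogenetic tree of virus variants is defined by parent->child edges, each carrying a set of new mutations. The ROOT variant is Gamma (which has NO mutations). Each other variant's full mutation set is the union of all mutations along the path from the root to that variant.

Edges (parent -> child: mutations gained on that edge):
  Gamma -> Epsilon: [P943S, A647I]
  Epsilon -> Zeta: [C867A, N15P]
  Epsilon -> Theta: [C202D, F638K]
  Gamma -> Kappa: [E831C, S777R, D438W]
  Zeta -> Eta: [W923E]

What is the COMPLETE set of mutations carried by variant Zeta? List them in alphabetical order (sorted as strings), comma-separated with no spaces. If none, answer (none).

At Gamma: gained [] -> total []
At Epsilon: gained ['P943S', 'A647I'] -> total ['A647I', 'P943S']
At Zeta: gained ['C867A', 'N15P'] -> total ['A647I', 'C867A', 'N15P', 'P943S']

Answer: A647I,C867A,N15P,P943S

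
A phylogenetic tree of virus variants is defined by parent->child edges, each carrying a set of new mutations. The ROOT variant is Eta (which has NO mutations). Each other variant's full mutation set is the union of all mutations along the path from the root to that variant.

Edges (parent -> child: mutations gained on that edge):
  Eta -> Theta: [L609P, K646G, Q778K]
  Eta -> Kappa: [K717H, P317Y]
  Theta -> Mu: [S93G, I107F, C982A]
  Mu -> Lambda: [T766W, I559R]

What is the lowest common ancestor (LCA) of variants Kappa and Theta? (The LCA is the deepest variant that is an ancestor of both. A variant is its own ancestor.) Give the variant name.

Answer: Eta

Derivation:
Path from root to Kappa: Eta -> Kappa
  ancestors of Kappa: {Eta, Kappa}
Path from root to Theta: Eta -> Theta
  ancestors of Theta: {Eta, Theta}
Common ancestors: {Eta}
Walk up from Theta: Theta (not in ancestors of Kappa), Eta (in ancestors of Kappa)
Deepest common ancestor (LCA) = Eta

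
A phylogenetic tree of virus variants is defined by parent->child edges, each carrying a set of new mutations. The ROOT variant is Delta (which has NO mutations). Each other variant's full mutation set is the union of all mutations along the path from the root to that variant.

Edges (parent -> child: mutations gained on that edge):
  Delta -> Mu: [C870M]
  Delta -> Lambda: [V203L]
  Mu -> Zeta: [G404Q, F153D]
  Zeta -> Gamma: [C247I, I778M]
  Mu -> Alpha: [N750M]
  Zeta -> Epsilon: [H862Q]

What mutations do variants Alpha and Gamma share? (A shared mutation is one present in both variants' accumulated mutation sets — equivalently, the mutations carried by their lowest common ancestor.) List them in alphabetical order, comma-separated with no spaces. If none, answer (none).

Answer: C870M

Derivation:
Accumulating mutations along path to Alpha:
  At Delta: gained [] -> total []
  At Mu: gained ['C870M'] -> total ['C870M']
  At Alpha: gained ['N750M'] -> total ['C870M', 'N750M']
Mutations(Alpha) = ['C870M', 'N750M']
Accumulating mutations along path to Gamma:
  At Delta: gained [] -> total []
  At Mu: gained ['C870M'] -> total ['C870M']
  At Zeta: gained ['G404Q', 'F153D'] -> total ['C870M', 'F153D', 'G404Q']
  At Gamma: gained ['C247I', 'I778M'] -> total ['C247I', 'C870M', 'F153D', 'G404Q', 'I778M']
Mutations(Gamma) = ['C247I', 'C870M', 'F153D', 'G404Q', 'I778M']
Intersection: ['C870M', 'N750M'] ∩ ['C247I', 'C870M', 'F153D', 'G404Q', 'I778M'] = ['C870M']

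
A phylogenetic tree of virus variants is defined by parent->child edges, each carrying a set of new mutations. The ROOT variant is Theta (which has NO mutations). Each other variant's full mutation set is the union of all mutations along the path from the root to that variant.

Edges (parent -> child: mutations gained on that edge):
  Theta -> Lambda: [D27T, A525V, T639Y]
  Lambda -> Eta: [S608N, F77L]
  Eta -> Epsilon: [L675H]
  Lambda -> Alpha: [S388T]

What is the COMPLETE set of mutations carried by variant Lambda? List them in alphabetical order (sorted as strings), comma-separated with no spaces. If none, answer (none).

Answer: A525V,D27T,T639Y

Derivation:
At Theta: gained [] -> total []
At Lambda: gained ['D27T', 'A525V', 'T639Y'] -> total ['A525V', 'D27T', 'T639Y']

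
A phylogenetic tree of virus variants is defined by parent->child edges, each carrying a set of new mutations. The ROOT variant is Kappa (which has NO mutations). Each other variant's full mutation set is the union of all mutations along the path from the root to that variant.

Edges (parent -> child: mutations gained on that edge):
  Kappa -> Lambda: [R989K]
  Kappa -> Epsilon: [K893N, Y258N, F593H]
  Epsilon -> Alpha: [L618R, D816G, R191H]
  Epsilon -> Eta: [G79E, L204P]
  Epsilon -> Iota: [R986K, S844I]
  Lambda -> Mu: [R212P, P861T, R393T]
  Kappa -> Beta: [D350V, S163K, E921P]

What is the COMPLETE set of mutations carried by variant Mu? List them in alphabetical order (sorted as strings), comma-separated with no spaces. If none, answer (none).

Answer: P861T,R212P,R393T,R989K

Derivation:
At Kappa: gained [] -> total []
At Lambda: gained ['R989K'] -> total ['R989K']
At Mu: gained ['R212P', 'P861T', 'R393T'] -> total ['P861T', 'R212P', 'R393T', 'R989K']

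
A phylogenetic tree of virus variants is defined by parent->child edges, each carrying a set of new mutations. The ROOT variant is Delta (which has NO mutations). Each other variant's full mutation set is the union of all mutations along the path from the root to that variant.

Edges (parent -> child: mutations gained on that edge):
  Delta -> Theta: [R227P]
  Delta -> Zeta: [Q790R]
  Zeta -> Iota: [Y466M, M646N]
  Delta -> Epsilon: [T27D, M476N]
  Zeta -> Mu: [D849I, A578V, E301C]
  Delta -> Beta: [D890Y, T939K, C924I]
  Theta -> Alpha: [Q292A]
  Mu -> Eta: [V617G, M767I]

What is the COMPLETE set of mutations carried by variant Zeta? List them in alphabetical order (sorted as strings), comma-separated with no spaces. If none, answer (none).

Answer: Q790R

Derivation:
At Delta: gained [] -> total []
At Zeta: gained ['Q790R'] -> total ['Q790R']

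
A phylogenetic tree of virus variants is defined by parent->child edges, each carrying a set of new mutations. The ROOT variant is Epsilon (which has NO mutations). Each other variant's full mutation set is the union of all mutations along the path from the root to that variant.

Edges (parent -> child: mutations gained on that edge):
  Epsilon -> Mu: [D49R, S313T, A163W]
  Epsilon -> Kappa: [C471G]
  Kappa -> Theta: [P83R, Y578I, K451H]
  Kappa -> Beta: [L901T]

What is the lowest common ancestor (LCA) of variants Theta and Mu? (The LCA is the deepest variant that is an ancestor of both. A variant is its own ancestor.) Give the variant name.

Answer: Epsilon

Derivation:
Path from root to Theta: Epsilon -> Kappa -> Theta
  ancestors of Theta: {Epsilon, Kappa, Theta}
Path from root to Mu: Epsilon -> Mu
  ancestors of Mu: {Epsilon, Mu}
Common ancestors: {Epsilon}
Walk up from Mu: Mu (not in ancestors of Theta), Epsilon (in ancestors of Theta)
Deepest common ancestor (LCA) = Epsilon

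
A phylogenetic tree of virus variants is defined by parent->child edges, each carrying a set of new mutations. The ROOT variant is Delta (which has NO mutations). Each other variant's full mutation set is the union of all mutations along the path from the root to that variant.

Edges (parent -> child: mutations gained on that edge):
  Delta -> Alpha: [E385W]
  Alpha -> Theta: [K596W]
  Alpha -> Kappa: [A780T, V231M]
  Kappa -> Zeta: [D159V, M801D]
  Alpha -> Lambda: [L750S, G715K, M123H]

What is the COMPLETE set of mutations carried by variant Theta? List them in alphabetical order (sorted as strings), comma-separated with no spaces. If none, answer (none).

Answer: E385W,K596W

Derivation:
At Delta: gained [] -> total []
At Alpha: gained ['E385W'] -> total ['E385W']
At Theta: gained ['K596W'] -> total ['E385W', 'K596W']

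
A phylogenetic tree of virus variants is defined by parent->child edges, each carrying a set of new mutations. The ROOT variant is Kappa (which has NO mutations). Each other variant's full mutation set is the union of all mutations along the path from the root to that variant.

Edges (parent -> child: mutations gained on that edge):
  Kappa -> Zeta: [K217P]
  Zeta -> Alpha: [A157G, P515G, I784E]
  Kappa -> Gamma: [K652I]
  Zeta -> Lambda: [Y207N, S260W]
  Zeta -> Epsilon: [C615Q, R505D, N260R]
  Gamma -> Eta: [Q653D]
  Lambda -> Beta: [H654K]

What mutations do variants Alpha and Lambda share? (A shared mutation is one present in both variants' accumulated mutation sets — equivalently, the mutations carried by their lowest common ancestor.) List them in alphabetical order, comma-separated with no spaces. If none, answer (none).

Answer: K217P

Derivation:
Accumulating mutations along path to Alpha:
  At Kappa: gained [] -> total []
  At Zeta: gained ['K217P'] -> total ['K217P']
  At Alpha: gained ['A157G', 'P515G', 'I784E'] -> total ['A157G', 'I784E', 'K217P', 'P515G']
Mutations(Alpha) = ['A157G', 'I784E', 'K217P', 'P515G']
Accumulating mutations along path to Lambda:
  At Kappa: gained [] -> total []
  At Zeta: gained ['K217P'] -> total ['K217P']
  At Lambda: gained ['Y207N', 'S260W'] -> total ['K217P', 'S260W', 'Y207N']
Mutations(Lambda) = ['K217P', 'S260W', 'Y207N']
Intersection: ['A157G', 'I784E', 'K217P', 'P515G'] ∩ ['K217P', 'S260W', 'Y207N'] = ['K217P']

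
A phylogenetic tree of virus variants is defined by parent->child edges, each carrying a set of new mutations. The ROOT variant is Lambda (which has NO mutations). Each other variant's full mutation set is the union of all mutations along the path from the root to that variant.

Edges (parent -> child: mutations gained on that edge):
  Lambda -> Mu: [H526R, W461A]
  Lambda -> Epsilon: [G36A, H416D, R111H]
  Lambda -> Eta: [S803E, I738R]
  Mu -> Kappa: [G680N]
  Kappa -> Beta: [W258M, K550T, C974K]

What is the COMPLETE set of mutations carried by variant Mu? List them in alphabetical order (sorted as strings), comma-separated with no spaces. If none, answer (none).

At Lambda: gained [] -> total []
At Mu: gained ['H526R', 'W461A'] -> total ['H526R', 'W461A']

Answer: H526R,W461A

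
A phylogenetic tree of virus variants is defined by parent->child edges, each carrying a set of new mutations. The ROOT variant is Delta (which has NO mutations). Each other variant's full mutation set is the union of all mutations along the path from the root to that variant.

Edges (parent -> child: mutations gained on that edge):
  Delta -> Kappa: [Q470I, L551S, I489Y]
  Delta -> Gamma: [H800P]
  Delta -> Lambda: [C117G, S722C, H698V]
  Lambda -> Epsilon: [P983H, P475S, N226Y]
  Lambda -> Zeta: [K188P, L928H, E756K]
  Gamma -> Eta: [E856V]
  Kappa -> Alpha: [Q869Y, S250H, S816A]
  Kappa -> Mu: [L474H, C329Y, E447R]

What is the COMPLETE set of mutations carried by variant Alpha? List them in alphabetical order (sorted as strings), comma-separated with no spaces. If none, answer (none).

At Delta: gained [] -> total []
At Kappa: gained ['Q470I', 'L551S', 'I489Y'] -> total ['I489Y', 'L551S', 'Q470I']
At Alpha: gained ['Q869Y', 'S250H', 'S816A'] -> total ['I489Y', 'L551S', 'Q470I', 'Q869Y', 'S250H', 'S816A']

Answer: I489Y,L551S,Q470I,Q869Y,S250H,S816A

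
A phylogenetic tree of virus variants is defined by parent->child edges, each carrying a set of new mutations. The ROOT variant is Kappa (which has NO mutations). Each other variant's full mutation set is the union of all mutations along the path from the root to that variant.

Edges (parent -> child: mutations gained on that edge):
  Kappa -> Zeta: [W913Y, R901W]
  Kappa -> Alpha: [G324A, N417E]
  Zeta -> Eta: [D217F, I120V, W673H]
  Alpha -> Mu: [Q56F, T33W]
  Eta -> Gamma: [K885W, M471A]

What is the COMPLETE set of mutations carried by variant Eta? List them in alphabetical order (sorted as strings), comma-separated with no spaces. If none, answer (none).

At Kappa: gained [] -> total []
At Zeta: gained ['W913Y', 'R901W'] -> total ['R901W', 'W913Y']
At Eta: gained ['D217F', 'I120V', 'W673H'] -> total ['D217F', 'I120V', 'R901W', 'W673H', 'W913Y']

Answer: D217F,I120V,R901W,W673H,W913Y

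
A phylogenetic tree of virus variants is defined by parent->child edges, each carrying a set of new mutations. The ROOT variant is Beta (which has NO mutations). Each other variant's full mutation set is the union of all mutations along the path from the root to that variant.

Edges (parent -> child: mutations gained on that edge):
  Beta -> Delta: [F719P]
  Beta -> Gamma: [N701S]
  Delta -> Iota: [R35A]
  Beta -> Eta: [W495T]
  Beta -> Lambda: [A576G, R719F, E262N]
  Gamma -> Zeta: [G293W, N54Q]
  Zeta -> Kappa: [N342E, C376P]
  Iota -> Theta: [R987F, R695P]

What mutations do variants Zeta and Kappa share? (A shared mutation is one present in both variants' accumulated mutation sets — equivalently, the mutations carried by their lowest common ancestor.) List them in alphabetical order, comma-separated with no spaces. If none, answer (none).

Answer: G293W,N54Q,N701S

Derivation:
Accumulating mutations along path to Zeta:
  At Beta: gained [] -> total []
  At Gamma: gained ['N701S'] -> total ['N701S']
  At Zeta: gained ['G293W', 'N54Q'] -> total ['G293W', 'N54Q', 'N701S']
Mutations(Zeta) = ['G293W', 'N54Q', 'N701S']
Accumulating mutations along path to Kappa:
  At Beta: gained [] -> total []
  At Gamma: gained ['N701S'] -> total ['N701S']
  At Zeta: gained ['G293W', 'N54Q'] -> total ['G293W', 'N54Q', 'N701S']
  At Kappa: gained ['N342E', 'C376P'] -> total ['C376P', 'G293W', 'N342E', 'N54Q', 'N701S']
Mutations(Kappa) = ['C376P', 'G293W', 'N342E', 'N54Q', 'N701S']
Intersection: ['G293W', 'N54Q', 'N701S'] ∩ ['C376P', 'G293W', 'N342E', 'N54Q', 'N701S'] = ['G293W', 'N54Q', 'N701S']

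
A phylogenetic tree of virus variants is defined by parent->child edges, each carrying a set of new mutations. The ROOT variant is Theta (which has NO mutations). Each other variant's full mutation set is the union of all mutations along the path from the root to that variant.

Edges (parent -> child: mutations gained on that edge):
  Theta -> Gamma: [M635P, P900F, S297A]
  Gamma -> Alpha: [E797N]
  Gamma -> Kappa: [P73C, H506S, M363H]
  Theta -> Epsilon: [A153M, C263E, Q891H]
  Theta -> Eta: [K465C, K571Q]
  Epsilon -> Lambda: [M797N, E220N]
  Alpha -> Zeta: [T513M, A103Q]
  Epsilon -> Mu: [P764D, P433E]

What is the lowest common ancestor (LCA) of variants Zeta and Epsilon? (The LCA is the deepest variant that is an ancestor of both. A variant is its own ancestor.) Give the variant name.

Answer: Theta

Derivation:
Path from root to Zeta: Theta -> Gamma -> Alpha -> Zeta
  ancestors of Zeta: {Theta, Gamma, Alpha, Zeta}
Path from root to Epsilon: Theta -> Epsilon
  ancestors of Epsilon: {Theta, Epsilon}
Common ancestors: {Theta}
Walk up from Epsilon: Epsilon (not in ancestors of Zeta), Theta (in ancestors of Zeta)
Deepest common ancestor (LCA) = Theta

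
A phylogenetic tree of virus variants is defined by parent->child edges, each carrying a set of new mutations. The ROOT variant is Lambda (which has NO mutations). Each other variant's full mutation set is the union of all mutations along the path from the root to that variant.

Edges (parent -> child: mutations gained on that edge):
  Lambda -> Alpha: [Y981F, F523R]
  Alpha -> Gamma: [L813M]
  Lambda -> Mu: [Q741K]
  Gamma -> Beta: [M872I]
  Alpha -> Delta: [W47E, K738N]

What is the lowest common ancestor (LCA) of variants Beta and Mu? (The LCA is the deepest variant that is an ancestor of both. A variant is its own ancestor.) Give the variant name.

Path from root to Beta: Lambda -> Alpha -> Gamma -> Beta
  ancestors of Beta: {Lambda, Alpha, Gamma, Beta}
Path from root to Mu: Lambda -> Mu
  ancestors of Mu: {Lambda, Mu}
Common ancestors: {Lambda}
Walk up from Mu: Mu (not in ancestors of Beta), Lambda (in ancestors of Beta)
Deepest common ancestor (LCA) = Lambda

Answer: Lambda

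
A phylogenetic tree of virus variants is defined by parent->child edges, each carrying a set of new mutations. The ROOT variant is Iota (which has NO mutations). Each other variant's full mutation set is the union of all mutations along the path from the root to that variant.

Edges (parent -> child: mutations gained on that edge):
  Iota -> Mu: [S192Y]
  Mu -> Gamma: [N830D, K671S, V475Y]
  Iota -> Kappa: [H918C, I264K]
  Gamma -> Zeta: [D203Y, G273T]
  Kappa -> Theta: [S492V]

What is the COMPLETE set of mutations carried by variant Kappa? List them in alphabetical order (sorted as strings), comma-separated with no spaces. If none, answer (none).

Answer: H918C,I264K

Derivation:
At Iota: gained [] -> total []
At Kappa: gained ['H918C', 'I264K'] -> total ['H918C', 'I264K']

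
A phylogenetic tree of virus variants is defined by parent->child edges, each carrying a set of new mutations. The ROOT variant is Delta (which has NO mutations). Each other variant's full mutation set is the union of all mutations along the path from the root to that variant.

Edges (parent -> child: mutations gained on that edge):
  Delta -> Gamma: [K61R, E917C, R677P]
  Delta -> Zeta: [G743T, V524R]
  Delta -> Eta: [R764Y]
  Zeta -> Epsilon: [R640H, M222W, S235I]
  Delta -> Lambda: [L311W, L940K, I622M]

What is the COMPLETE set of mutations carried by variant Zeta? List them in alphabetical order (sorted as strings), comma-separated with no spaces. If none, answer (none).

Answer: G743T,V524R

Derivation:
At Delta: gained [] -> total []
At Zeta: gained ['G743T', 'V524R'] -> total ['G743T', 'V524R']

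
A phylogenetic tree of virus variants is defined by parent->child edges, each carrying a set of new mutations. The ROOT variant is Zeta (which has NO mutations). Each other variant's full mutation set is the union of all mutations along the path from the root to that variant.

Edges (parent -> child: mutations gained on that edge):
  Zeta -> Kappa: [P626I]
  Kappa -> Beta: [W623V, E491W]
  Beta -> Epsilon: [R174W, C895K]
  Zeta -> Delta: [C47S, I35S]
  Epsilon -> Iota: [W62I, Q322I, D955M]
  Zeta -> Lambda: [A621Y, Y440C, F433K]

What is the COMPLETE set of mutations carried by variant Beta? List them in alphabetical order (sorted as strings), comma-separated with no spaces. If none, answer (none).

At Zeta: gained [] -> total []
At Kappa: gained ['P626I'] -> total ['P626I']
At Beta: gained ['W623V', 'E491W'] -> total ['E491W', 'P626I', 'W623V']

Answer: E491W,P626I,W623V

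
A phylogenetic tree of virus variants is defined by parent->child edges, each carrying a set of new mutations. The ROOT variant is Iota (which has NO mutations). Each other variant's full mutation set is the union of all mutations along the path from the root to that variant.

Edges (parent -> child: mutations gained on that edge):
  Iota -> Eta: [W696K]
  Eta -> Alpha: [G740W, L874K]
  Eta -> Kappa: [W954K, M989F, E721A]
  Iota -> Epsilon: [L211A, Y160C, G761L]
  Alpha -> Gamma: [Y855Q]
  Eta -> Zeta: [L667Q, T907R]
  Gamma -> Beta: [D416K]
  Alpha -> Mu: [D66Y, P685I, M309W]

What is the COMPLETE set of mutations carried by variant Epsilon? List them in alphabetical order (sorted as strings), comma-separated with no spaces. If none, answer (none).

At Iota: gained [] -> total []
At Epsilon: gained ['L211A', 'Y160C', 'G761L'] -> total ['G761L', 'L211A', 'Y160C']

Answer: G761L,L211A,Y160C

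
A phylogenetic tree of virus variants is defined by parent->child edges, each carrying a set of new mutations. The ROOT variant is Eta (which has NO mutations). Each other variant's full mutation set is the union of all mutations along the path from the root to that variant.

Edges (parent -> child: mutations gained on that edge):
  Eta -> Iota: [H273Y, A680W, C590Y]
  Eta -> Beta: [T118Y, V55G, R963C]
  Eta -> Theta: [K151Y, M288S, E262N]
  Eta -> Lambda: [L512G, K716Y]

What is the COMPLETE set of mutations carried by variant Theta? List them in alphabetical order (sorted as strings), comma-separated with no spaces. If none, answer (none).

Answer: E262N,K151Y,M288S

Derivation:
At Eta: gained [] -> total []
At Theta: gained ['K151Y', 'M288S', 'E262N'] -> total ['E262N', 'K151Y', 'M288S']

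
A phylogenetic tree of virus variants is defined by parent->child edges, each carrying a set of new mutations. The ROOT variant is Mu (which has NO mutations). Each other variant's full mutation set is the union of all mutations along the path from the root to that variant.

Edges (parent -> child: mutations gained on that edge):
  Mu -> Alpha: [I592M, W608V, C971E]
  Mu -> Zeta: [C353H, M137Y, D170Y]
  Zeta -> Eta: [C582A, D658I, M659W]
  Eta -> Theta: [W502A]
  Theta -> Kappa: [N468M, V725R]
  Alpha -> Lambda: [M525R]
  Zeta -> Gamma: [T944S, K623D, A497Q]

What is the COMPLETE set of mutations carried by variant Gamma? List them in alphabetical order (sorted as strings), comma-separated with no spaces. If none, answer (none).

Answer: A497Q,C353H,D170Y,K623D,M137Y,T944S

Derivation:
At Mu: gained [] -> total []
At Zeta: gained ['C353H', 'M137Y', 'D170Y'] -> total ['C353H', 'D170Y', 'M137Y']
At Gamma: gained ['T944S', 'K623D', 'A497Q'] -> total ['A497Q', 'C353H', 'D170Y', 'K623D', 'M137Y', 'T944S']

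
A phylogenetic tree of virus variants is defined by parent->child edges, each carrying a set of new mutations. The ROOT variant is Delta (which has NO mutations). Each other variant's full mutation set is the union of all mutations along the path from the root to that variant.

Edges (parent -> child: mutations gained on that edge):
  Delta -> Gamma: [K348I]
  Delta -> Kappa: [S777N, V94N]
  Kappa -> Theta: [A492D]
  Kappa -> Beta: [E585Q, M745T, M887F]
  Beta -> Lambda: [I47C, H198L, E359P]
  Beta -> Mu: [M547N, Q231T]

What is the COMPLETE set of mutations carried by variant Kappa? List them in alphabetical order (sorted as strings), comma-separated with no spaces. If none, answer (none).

At Delta: gained [] -> total []
At Kappa: gained ['S777N', 'V94N'] -> total ['S777N', 'V94N']

Answer: S777N,V94N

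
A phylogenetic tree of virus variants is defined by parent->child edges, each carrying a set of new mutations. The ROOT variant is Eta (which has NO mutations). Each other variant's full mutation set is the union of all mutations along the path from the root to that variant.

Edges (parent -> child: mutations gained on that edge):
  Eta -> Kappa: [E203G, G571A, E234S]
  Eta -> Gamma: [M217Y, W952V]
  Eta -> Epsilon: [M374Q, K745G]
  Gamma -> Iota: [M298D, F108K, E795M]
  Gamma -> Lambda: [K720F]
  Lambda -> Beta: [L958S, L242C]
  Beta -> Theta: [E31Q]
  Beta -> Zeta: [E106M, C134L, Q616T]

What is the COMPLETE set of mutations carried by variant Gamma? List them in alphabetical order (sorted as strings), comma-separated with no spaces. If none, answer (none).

At Eta: gained [] -> total []
At Gamma: gained ['M217Y', 'W952V'] -> total ['M217Y', 'W952V']

Answer: M217Y,W952V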